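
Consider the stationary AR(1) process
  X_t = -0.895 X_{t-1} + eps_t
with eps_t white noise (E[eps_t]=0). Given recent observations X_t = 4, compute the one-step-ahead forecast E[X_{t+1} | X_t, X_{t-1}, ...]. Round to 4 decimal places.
E[X_{t+1} \mid \mathcal F_t] = -3.5800

For an AR(p) model X_t = c + sum_i phi_i X_{t-i} + eps_t, the
one-step-ahead conditional mean is
  E[X_{t+1} | X_t, ...] = c + sum_i phi_i X_{t+1-i}.
Substitute known values:
  E[X_{t+1} | ...] = (-0.895) * (4)
                   = -3.5800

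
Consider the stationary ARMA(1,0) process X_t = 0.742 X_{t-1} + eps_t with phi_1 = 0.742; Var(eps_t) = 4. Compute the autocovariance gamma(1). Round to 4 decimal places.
\gamma(1) = 6.6038

Multiply the model equation by X_{t-k} and take expectations. With theta_0 = psi_0 = 1 and psi_j the MA(infinity) weights, this gives
  gamma(k) - sum_i phi_i gamma(k-i) = c_k,
  c_k = sigma^2 * sum_{j=k..q} theta_j psi_{j-k}   (c_k = 0 for k > q),
using gamma(-m) = gamma(m).
Pure AR (q = 0): c_0 = sigma^2 = 4, c_k = 0 for k >= 1.
Equations for k = 0 and k = 1 (AR order 1):
  gamma(0) = phi_1 gamma(1) + c_0
  gamma(1) = phi_1 gamma(0) + c_1
Substituting the second into the first: gamma(0) (1 - phi_1^2) = c_0 + phi_1 c_1, so
  gamma(0) = c_0 / (1 - phi_1^2) = 4 / (1 - (0.742)^2) = 4 / 0.449436 = 8.900044.
  gamma(1) = phi_1 gamma(0) = (0.742)(8.900044) = 6.603832.
Therefore gamma(1) = 6.6038 (to 4 decimal places).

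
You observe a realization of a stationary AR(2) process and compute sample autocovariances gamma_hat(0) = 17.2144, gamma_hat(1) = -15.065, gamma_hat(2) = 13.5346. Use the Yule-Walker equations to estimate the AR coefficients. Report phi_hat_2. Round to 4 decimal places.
\hat\phi_{2} = 0.0870

The Yule-Walker equations for an AR(p) process read, in matrix form,
  Gamma_p phi = r_p,   with   (Gamma_p)_{ij} = gamma(|i - j|),
                       (r_p)_i = gamma(i),   i,j = 1..p.
Substitute the sample gammas (Toeplitz matrix and right-hand side of size 2):
  Gamma_p = [[17.2144, -15.065], [-15.065, 17.2144]]
  r_p     = [-15.065, 13.5346]
Written out:
  17.2144 phi_1 - 15.065 phi_2 = -15.065
  -15.065 phi_1 + 17.2144 phi_2 = 13.5346
Solve by Cramer's rule:
  det = gamma(0)^2 - gamma(1)^2 = (17.2144)^2 - (-15.065)^2 = 296.33556736 - 226.954225 = 69.38134236
  phi_hat_1 = [gamma(1) gamma(0) - gamma(1) gamma(2)] / det = [(-15.065)(17.2144) - (-15.065)(13.5346)] / 69.38134236 = -55.436187 / 69.38134236 = -0.799
  phi_hat_2 = [gamma(0) gamma(2) - gamma(1)^2] / det = [(17.2144)(13.5346) - (-15.065)^2] / 69.38134236 = 6.03579324 / 69.38134236 = 0.087
So phi_hat = [-0.7990, 0.0870].
Therefore phi_hat_2 = 0.0870.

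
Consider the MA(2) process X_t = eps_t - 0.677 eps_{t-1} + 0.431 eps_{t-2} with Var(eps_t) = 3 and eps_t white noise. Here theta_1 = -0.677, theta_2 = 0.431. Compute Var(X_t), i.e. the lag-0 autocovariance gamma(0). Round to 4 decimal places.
\gamma(0) = 4.9323

For an MA(q) process X_t = eps_t + sum_i theta_i eps_{t-i} with
Var(eps_t) = sigma^2, the variance is
  gamma(0) = sigma^2 * (1 + sum_i theta_i^2).
  sum_i theta_i^2 = (-0.677)^2 + (0.431)^2 = 0.458329 + 0.185761 = 0.64409.
  gamma(0) = 3 * (1 + 0.64409) = 3 * 1.64409 = 4.93227, which rounds to 4.9323.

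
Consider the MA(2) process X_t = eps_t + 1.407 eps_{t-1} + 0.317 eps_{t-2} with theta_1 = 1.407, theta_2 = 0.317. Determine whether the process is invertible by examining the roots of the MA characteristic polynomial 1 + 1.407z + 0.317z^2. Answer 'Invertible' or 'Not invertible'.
\text{Not invertible}

The MA(q) characteristic polynomial is P(z) = 1 + 1.407z + 0.317z^2.
Invertibility requires all roots to lie outside the unit circle, i.e. |z| > 1 for every root.
Set 1 + (1.407) z + (0.317) z^2 = 0, i.e. a z^2 + b z + c = 0 with a = 0.317, b = 1.407, c = 1.
Discriminant D = b^2 - 4ac = (1.407)^2 - 4*(0.317)*1 = 1.979649 - (1.268) = 0.711649.
D >= 0, so the roots are real: z = (-b +/- sqrt(D)) / (2a) = (-1.407 +/- 0.843593) / (0.634).
  z_1 = (-1.407 + 0.843593) / (0.634) = -0.8887,   |z_1| = 0.8887.
  z_2 = (-1.407 - 0.843593) / (0.634) = -3.5498,   |z_2| = 3.5498.
Moduli of all roots: 0.8887, 3.5498.
All moduli strictly greater than 1? No.
Verdict: Not invertible.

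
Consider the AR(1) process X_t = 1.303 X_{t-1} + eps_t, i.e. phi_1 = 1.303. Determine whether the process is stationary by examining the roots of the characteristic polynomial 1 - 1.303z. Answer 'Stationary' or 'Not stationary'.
\text{Not stationary}

The AR(p) characteristic polynomial is P(z) = 1 - 1.303z.
Stationarity requires all roots to lie outside the unit circle, i.e. |z| > 1 for every root.
This is linear in z: 1 + (-1.303) z = 0  =>  z = -1/(-1.303) = 0.76746,  |z| = 0.76746.
Moduli of all roots: 0.7675.
All moduli strictly greater than 1? No.
Verdict: Not stationary.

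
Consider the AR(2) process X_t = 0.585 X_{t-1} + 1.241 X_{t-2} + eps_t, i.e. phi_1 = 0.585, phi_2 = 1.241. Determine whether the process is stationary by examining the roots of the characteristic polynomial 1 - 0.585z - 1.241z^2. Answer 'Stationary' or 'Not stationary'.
\text{Not stationary}

The AR(p) characteristic polynomial is P(z) = 1 - 0.585z - 1.241z^2.
Stationarity requires all roots to lie outside the unit circle, i.e. |z| > 1 for every root.
Set 1 + (-0.585) z + (-1.241) z^2 = 0, i.e. a z^2 + b z + c = 0 with a = -1.241, b = -0.585, c = 1.
Discriminant D = b^2 - 4ac = (-0.585)^2 - 4*(-1.241)*1 = 0.342225 - (-4.964) = 5.306225.
D >= 0, so the roots are real: z = (-b +/- sqrt(D)) / (2a) = (0.585 +/- 2.303524) / (-2.482).
  z_1 = (0.585 + 2.303524) / (-2.482) = -1.1638,   |z_1| = 1.1638.
  z_2 = (0.585 - 2.303524) / (-2.482) = 0.6924,   |z_2| = 0.6924.
Moduli of all roots: 1.1638, 0.6924.
All moduli strictly greater than 1? No.
Verdict: Not stationary.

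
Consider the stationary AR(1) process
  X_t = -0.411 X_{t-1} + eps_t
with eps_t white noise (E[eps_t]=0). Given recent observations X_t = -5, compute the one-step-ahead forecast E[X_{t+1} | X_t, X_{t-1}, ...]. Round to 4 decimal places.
E[X_{t+1} \mid \mathcal F_t] = 2.0550

For an AR(p) model X_t = c + sum_i phi_i X_{t-i} + eps_t, the
one-step-ahead conditional mean is
  E[X_{t+1} | X_t, ...] = c + sum_i phi_i X_{t+1-i}.
Substitute known values:
  E[X_{t+1} | ...] = (-0.411) * (-5)
                   = 2.0550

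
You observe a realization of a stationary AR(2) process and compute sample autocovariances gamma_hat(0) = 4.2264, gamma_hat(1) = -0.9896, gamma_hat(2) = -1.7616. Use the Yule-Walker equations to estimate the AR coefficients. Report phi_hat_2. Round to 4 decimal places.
\hat\phi_{2} = -0.4990

The Yule-Walker equations for an AR(p) process read, in matrix form,
  Gamma_p phi = r_p,   with   (Gamma_p)_{ij} = gamma(|i - j|),
                       (r_p)_i = gamma(i),   i,j = 1..p.
Substitute the sample gammas (Toeplitz matrix and right-hand side of size 2):
  Gamma_p = [[4.2264, -0.9896], [-0.9896, 4.2264]]
  r_p     = [-0.9896, -1.7616]
Written out:
  4.2264 phi_1 - 0.9896 phi_2 = -0.9896
  -0.9896 phi_1 + 4.2264 phi_2 = -1.7616
Solve by Cramer's rule:
  det = gamma(0)^2 - gamma(1)^2 = (4.2264)^2 - (-0.9896)^2 = 17.86245696 - 0.97930816 = 16.8831488
  phi_hat_1 = [gamma(1) gamma(0) - gamma(1) gamma(2)] / det = [(-0.9896)(4.2264) - (-0.9896)(-1.7616)] / 16.8831488 = -5.9257248 / 16.8831488 = -0.351
  phi_hat_2 = [gamma(0) gamma(2) - gamma(1)^2] / det = [(4.2264)(-1.7616) - (-0.9896)^2] / 16.8831488 = -8.4245344 / 16.8831488 = -0.499
So phi_hat = [-0.3510, -0.4990].
Therefore phi_hat_2 = -0.4990.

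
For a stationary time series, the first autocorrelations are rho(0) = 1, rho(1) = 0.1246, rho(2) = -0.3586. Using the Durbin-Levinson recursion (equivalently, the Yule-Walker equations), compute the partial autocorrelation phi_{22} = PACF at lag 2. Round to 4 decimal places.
\phi_{22} = -0.3800

The PACF at lag k is phi_{kk}, the last component of the solution
to the Yule-Walker system G_k phi = r_k where
  (G_k)_{ij} = rho(|i - j|), (r_k)_i = rho(i), i,j = 1..k.
Equivalently, Durbin-Levinson gives phi_{kk} iteratively:
  phi_{11} = rho(1)
  phi_{kk} = [rho(k) - sum_{j=1..k-1} phi_{k-1,j} rho(k-j)]
            / [1 - sum_{j=1..k-1} phi_{k-1,j} rho(j)],
  phi_{k,j} = phi_{k-1,j} - phi_{kk} phi_{k-1,k-j},  j = 1..k-1.
Step k = 1:
  phi_11 = rho(1) = 0.1246.
Step k = 2:
  phi_22 = [rho(2) - phi_11 rho(1)] / [1 - phi_11 rho(1)] = [-0.3586 - (0.1246)(0.1246)] / [1 - (0.1246)(0.1246)]
         = -0.37412516 / 0.98447484 = -0.38.
Therefore phi_{22} = -0.3800.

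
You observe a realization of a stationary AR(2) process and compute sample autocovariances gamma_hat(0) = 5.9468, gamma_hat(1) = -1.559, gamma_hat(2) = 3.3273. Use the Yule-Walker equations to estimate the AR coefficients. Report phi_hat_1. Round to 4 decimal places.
\hat\phi_{1} = -0.1240

The Yule-Walker equations for an AR(p) process read, in matrix form,
  Gamma_p phi = r_p,   with   (Gamma_p)_{ij} = gamma(|i - j|),
                       (r_p)_i = gamma(i),   i,j = 1..p.
Substitute the sample gammas (Toeplitz matrix and right-hand side of size 2):
  Gamma_p = [[5.9468, -1.559], [-1.559, 5.9468]]
  r_p     = [-1.559, 3.3273]
Written out:
  5.9468 phi_1 - 1.559 phi_2 = -1.559
  -1.559 phi_1 + 5.9468 phi_2 = 3.3273
Solve by Cramer's rule:
  det = gamma(0)^2 - gamma(1)^2 = (5.9468)^2 - (-1.559)^2 = 35.36443024 - 2.430481 = 32.93394924
  phi_hat_1 = [gamma(1) gamma(0) - gamma(1) gamma(2)] / det = [(-1.559)(5.9468) - (-1.559)(3.3273)] / 32.93394924 = -4.0838005 / 32.93394924 = -0.124
  phi_hat_2 = [gamma(0) gamma(2) - gamma(1)^2] / det = [(5.9468)(3.3273) - (-1.559)^2] / 32.93394924 = 17.35630664 / 32.93394924 = 0.527
So phi_hat = [-0.1240, 0.5270].
Therefore phi_hat_1 = -0.1240.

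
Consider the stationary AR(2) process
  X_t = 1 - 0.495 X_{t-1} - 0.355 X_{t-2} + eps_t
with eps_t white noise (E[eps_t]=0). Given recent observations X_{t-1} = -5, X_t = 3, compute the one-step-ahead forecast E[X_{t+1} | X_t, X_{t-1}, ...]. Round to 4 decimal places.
E[X_{t+1} \mid \mathcal F_t] = 1.2900

For an AR(p) model X_t = c + sum_i phi_i X_{t-i} + eps_t, the
one-step-ahead conditional mean is
  E[X_{t+1} | X_t, ...] = c + sum_i phi_i X_{t+1-i}.
Substitute known values:
  E[X_{t+1} | ...] = 1 + (-0.495) * (3) + (-0.355) * (-5)
                   = 1.2900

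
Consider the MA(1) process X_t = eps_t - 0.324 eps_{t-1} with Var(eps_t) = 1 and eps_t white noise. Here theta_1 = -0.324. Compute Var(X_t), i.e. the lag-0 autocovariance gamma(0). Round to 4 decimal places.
\gamma(0) = 1.1050

For an MA(q) process X_t = eps_t + sum_i theta_i eps_{t-i} with
Var(eps_t) = sigma^2, the variance is
  gamma(0) = sigma^2 * (1 + sum_i theta_i^2).
  sum_i theta_i^2 = (-0.324)^2 = 0.104976.
  gamma(0) = 1 * (1 + 0.104976) = 1 * 1.104976 = 1.104976, which rounds to 1.1050.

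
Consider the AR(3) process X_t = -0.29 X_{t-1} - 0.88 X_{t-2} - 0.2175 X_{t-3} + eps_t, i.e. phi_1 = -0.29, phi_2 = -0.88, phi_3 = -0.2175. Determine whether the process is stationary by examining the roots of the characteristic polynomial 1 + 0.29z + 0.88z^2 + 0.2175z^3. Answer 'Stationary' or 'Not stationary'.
\text{Stationary}

The AR(p) characteristic polynomial is P(z) = 1 + 0.29z + 0.88z^2 + 0.2175z^3.
Stationarity requires all roots to lie outside the unit circle, i.e. |z| > 1 for every root.
Degree 3: look for a simple real root z0 first, then factor out (1 - z/z0) and solve the remaining quadratic.
Testing z0 = -4: P(-4) = 1 + (0.29)(-4) + (0.88)(-4)^2 + (0.2175)(-4)^3
  = 1 + (-1.16) + (14.08) + (-13.92) = 0.  So z_0 = -4 is a root, |z_0| = 4.
Divide out the factor (1 + 0.25 z) = (1 - z/z0) (since 1/z0 = -0.25):
  P(z) = (1 + 0.25 z)(1 + (0.04) z + (0.87) z^2)
  [check: z-coef 0.04 - (-0.25) = 0.29; z^2-coef 0.87 - (-0.25)(0.04) = 0.88; z^3-coef -(-0.25)(0.87) = 0.2175.]
Remaining roots from the quadratic factor 1 + (0.04) z + (0.87) z^2:
  Set 1 + (0.04) z + (0.87) z^2 = 0, i.e. a z^2 + b z + c = 0 with a = 0.87, b = 0.04, c = 1.
  Discriminant D = b^2 - 4ac = (0.04)^2 - 4*(0.87)*1 = 0.0016 - (3.48) = -3.4784.
  D < 0, so the roots are the complex-conjugate pair z = (-b +/- i sqrt(-D)) / (2a) = -0.023 +/- 1.0719i.
  For a conjugate pair |z|^2 = z * conj(z) = (product of roots) = c/a = 1/(0.87) = 1.149425, so |z| = sqrt(1.149425) = 1.0721 for both roots.
Moduli of all roots: 4.0000, 1.0721, 1.0721.
All moduli strictly greater than 1? Yes.
Verdict: Stationary.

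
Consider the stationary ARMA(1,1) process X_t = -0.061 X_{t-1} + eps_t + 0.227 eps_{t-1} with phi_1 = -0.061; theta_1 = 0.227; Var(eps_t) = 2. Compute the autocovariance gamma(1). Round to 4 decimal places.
\gamma(1) = 0.3286

Multiply the model equation by X_{t-k} and take expectations. With theta_0 = psi_0 = 1 and psi_j the MA(infinity) weights, this gives
  gamma(k) - sum_i phi_i gamma(k-i) = c_k,
  c_k = sigma^2 * sum_{j=k..q} theta_j psi_{j-k}   (c_k = 0 for k > q),
using gamma(-m) = gamma(m).
psi-weights needed (psi_j = theta_j + sum_i phi_i psi_{j-i}):
  psi_1 = theta_1 + phi_1 = 0.227 + (-0.061) = 0.166
Right-hand sides:
  c_0 = sigma^2 (1 + theta_1 psi_1) = 2 * (1 + (0.227)(0.166)) = 2 * 1.037682 = 2.075364
  c_1 = sigma^2 theta_1 = 2 * (0.227) = 0.454
  c_2 = 0
Equations for k = 0 and k = 1 (AR order 1):
  gamma(0) = phi_1 gamma(1) + c_0
  gamma(1) = phi_1 gamma(0) + c_1
Substituting the second into the first: gamma(0) (1 - phi_1^2) = c_0 + phi_1 c_1, so
  gamma(0) = (c_0 + phi_1 c_1) / (1 - phi_1^2) = (2.075364 + (-0.061)(0.454)) / (1 - (-0.061)^2) = 2.04767 / 0.996279 = 2.055318.
  gamma(1) = phi_1 gamma(0) + c_1 = (-0.061)(2.055318) + (0.454) = 0.328626.
Therefore gamma(1) = 0.3286 (to 4 decimal places).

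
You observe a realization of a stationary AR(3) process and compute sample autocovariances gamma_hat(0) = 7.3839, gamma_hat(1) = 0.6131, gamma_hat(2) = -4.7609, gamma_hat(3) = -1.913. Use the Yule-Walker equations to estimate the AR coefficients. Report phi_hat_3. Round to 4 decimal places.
\hat\phi_{3} = -0.2050

The Yule-Walker equations for an AR(p) process read, in matrix form,
  Gamma_p phi = r_p,   with   (Gamma_p)_{ij} = gamma(|i - j|),
                       (r_p)_i = gamma(i),   i,j = 1..p.
Substitute the sample gammas (Toeplitz matrix and right-hand side of size 3):
  Gamma_p = [[7.3839, 0.6131, -4.7609], [0.6131, 7.3839, 0.6131], [-4.7609, 0.6131, 7.3839]]
  r_p     = [0.6131, -4.7609, -1.913]
Written out (R1..R3):
  (R1) 7.3839 phi_1 + 0.6131 phi_2 - 4.7609 phi_3 = 0.6131
  (R2) 0.6131 phi_1 + 7.3839 phi_2 + 0.6131 phi_3 = -4.7609
  (R3) -4.7609 phi_1 + 0.6131 phi_2 + 7.3839 phi_3 = -1.913
Gaussian elimination:
  R2 <- R2 - (0.6131/7.3839) R1 = R2 - (0.083032) R1:  7.332993 phi_2 + 1.008407 phi_3 = -4.811807
  R3 <- R3 - (-4.7609/7.3839) R1 = R3 - (-0.644768) R1:  1.008407 phi_2 + 4.314226 phi_3 = -1.517693
  R3 <- R3 - (1.008407/7.332993) R2 = R3 - (0.137516) R2:  4.175553 phi_3 = -0.85599
Back-substitution:
  phi_hat_3 = -0.85599 / 4.175553 = -0.205
  phi_hat_2 = (-4.811807 - (1.008407)(-0.205)) / 7.332993 = -0.627995
  phi_hat_1 = (0.6131 - (0.6131)(-0.627995) - (-4.7609)(-0.205)) / 7.3839 = 0.002998
So phi_hat = [0.0030, -0.6280, -0.2050].
Therefore phi_hat_3 = -0.2050.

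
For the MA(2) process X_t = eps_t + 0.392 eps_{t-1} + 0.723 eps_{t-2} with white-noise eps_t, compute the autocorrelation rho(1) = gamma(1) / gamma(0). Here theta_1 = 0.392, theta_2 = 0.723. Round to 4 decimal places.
\rho(1) = 0.4029

For an MA(q) process with theta_0 = 1, the autocovariance is
  gamma(k) = sigma^2 * sum_{i=0..q-k} theta_i * theta_{i+k},
and rho(k) = gamma(k) / gamma(0). Sigma^2 cancels.
  numerator   = (1)*(0.392) + (0.392)*(0.723) = 0.675416.
  denominator = (1)^2 + (0.392)^2 + (0.723)^2 = 1.676393.
  rho(1) = 0.675416 / 1.676393 = 0.4029.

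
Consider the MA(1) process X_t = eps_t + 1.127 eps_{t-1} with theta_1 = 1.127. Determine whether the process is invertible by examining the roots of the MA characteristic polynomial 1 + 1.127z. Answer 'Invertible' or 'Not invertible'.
\text{Not invertible}

The MA(q) characteristic polynomial is P(z) = 1 + 1.127z.
Invertibility requires all roots to lie outside the unit circle, i.e. |z| > 1 for every root.
This is linear in z: 1 + (1.127) z = 0  =>  z = -1/(1.127) = -0.887311,  |z| = 0.887311.
Moduli of all roots: 0.8873.
All moduli strictly greater than 1? No.
Verdict: Not invertible.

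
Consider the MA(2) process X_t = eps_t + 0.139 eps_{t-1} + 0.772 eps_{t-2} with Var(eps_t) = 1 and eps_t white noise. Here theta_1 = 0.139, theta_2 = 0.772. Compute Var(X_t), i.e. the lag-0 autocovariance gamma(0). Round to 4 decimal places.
\gamma(0) = 1.6153

For an MA(q) process X_t = eps_t + sum_i theta_i eps_{t-i} with
Var(eps_t) = sigma^2, the variance is
  gamma(0) = sigma^2 * (1 + sum_i theta_i^2).
  sum_i theta_i^2 = (0.139)^2 + (0.772)^2 = 0.019321 + 0.595984 = 0.615305.
  gamma(0) = 1 * (1 + 0.615305) = 1 * 1.615305 = 1.615305, which rounds to 1.6153.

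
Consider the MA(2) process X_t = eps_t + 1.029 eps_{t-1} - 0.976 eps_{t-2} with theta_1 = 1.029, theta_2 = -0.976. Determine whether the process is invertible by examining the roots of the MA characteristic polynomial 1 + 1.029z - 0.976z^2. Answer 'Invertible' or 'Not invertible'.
\text{Not invertible}

The MA(q) characteristic polynomial is P(z) = 1 + 1.029z - 0.976z^2.
Invertibility requires all roots to lie outside the unit circle, i.e. |z| > 1 for every root.
Set 1 + (1.029) z + (-0.976) z^2 = 0, i.e. a z^2 + b z + c = 0 with a = -0.976, b = 1.029, c = 1.
Discriminant D = b^2 - 4ac = (1.029)^2 - 4*(-0.976)*1 = 1.058841 - (-3.904) = 4.962841.
D >= 0, so the roots are real: z = (-b +/- sqrt(D)) / (2a) = (-1.029 +/- 2.227743) / (-1.952).
  z_1 = (-1.029 + 2.227743) / (-1.952) = -0.6141,   |z_1| = 0.6141.
  z_2 = (-1.029 - 2.227743) / (-1.952) = 1.6684,   |z_2| = 1.6684.
Moduli of all roots: 0.6141, 1.6684.
All moduli strictly greater than 1? No.
Verdict: Not invertible.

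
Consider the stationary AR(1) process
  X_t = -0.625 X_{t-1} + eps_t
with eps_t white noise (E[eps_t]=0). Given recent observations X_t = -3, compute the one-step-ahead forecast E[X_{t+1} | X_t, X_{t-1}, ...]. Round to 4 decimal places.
E[X_{t+1} \mid \mathcal F_t] = 1.8750

For an AR(p) model X_t = c + sum_i phi_i X_{t-i} + eps_t, the
one-step-ahead conditional mean is
  E[X_{t+1} | X_t, ...] = c + sum_i phi_i X_{t+1-i}.
Substitute known values:
  E[X_{t+1} | ...] = (-0.625) * (-3)
                   = 1.8750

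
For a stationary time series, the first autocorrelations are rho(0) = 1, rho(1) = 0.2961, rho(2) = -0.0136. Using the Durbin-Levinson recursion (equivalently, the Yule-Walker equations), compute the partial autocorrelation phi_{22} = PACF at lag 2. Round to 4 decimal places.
\phi_{22} = -0.1110

The PACF at lag k is phi_{kk}, the last component of the solution
to the Yule-Walker system G_k phi = r_k where
  (G_k)_{ij} = rho(|i - j|), (r_k)_i = rho(i), i,j = 1..k.
Equivalently, Durbin-Levinson gives phi_{kk} iteratively:
  phi_{11} = rho(1)
  phi_{kk} = [rho(k) - sum_{j=1..k-1} phi_{k-1,j} rho(k-j)]
            / [1 - sum_{j=1..k-1} phi_{k-1,j} rho(j)],
  phi_{k,j} = phi_{k-1,j} - phi_{kk} phi_{k-1,k-j},  j = 1..k-1.
Step k = 1:
  phi_11 = rho(1) = 0.2961.
Step k = 2:
  phi_22 = [rho(2) - phi_11 rho(1)] / [1 - phi_11 rho(1)] = [-0.0136 - (0.2961)(0.2961)] / [1 - (0.2961)(0.2961)]
         = -0.10127521 / 0.91232479 = -0.111.
Therefore phi_{22} = -0.1110.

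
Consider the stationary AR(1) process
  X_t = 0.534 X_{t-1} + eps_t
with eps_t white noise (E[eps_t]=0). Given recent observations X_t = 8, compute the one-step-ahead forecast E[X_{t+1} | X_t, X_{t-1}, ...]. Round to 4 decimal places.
E[X_{t+1} \mid \mathcal F_t] = 4.2720

For an AR(p) model X_t = c + sum_i phi_i X_{t-i} + eps_t, the
one-step-ahead conditional mean is
  E[X_{t+1} | X_t, ...] = c + sum_i phi_i X_{t+1-i}.
Substitute known values:
  E[X_{t+1} | ...] = (0.534) * (8)
                   = 4.2720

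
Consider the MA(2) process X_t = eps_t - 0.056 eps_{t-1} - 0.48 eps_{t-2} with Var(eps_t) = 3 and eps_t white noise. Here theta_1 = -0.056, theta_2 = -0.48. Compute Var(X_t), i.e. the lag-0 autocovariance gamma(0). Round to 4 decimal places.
\gamma(0) = 3.7006

For an MA(q) process X_t = eps_t + sum_i theta_i eps_{t-i} with
Var(eps_t) = sigma^2, the variance is
  gamma(0) = sigma^2 * (1 + sum_i theta_i^2).
  sum_i theta_i^2 = (-0.056)^2 + (-0.48)^2 = 0.003136 + 0.2304 = 0.233536.
  gamma(0) = 3 * (1 + 0.233536) = 3 * 1.233536 = 3.700608, which rounds to 3.7006.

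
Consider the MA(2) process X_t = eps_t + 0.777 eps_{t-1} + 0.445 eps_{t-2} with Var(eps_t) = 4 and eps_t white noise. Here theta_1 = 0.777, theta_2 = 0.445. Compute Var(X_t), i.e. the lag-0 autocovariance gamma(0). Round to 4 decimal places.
\gamma(0) = 7.2070

For an MA(q) process X_t = eps_t + sum_i theta_i eps_{t-i} with
Var(eps_t) = sigma^2, the variance is
  gamma(0) = sigma^2 * (1 + sum_i theta_i^2).
  sum_i theta_i^2 = (0.777)^2 + (0.445)^2 = 0.603729 + 0.198025 = 0.801754.
  gamma(0) = 4 * (1 + 0.801754) = 4 * 1.801754 = 7.207016, which rounds to 7.2070.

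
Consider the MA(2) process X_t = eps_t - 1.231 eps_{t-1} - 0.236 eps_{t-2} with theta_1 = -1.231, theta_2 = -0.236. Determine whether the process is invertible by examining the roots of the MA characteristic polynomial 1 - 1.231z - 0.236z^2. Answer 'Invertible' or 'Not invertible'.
\text{Not invertible}

The MA(q) characteristic polynomial is P(z) = 1 - 1.231z - 0.236z^2.
Invertibility requires all roots to lie outside the unit circle, i.e. |z| > 1 for every root.
Set 1 + (-1.231) z + (-0.236) z^2 = 0, i.e. a z^2 + b z + c = 0 with a = -0.236, b = -1.231, c = 1.
Discriminant D = b^2 - 4ac = (-1.231)^2 - 4*(-0.236)*1 = 1.515361 - (-0.944) = 2.459361.
D >= 0, so the roots are real: z = (-b +/- sqrt(D)) / (2a) = (1.231 +/- 1.568235) / (-0.472).
  z_1 = (1.231 + 1.568235) / (-0.472) = -5.9306,   |z_1| = 5.9306.
  z_2 = (1.231 - 1.568235) / (-0.472) = 0.7145,   |z_2| = 0.7145.
Moduli of all roots: 5.9306, 0.7145.
All moduli strictly greater than 1? No.
Verdict: Not invertible.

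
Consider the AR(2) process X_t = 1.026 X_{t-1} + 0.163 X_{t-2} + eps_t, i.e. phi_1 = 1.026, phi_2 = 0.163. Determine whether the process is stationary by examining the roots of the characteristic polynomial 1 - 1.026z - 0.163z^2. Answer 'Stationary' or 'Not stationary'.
\text{Not stationary}

The AR(p) characteristic polynomial is P(z) = 1 - 1.026z - 0.163z^2.
Stationarity requires all roots to lie outside the unit circle, i.e. |z| > 1 for every root.
Set 1 + (-1.026) z + (-0.163) z^2 = 0, i.e. a z^2 + b z + c = 0 with a = -0.163, b = -1.026, c = 1.
Discriminant D = b^2 - 4ac = (-1.026)^2 - 4*(-0.163)*1 = 1.052676 - (-0.652) = 1.704676.
D >= 0, so the roots are real: z = (-b +/- sqrt(D)) / (2a) = (1.026 +/- 1.305632) / (-0.326).
  z_1 = (1.026 + 1.305632) / (-0.326) = -7.1522,   |z_1| = 7.1522.
  z_2 = (1.026 - 1.305632) / (-0.326) = 0.8578,   |z_2| = 0.8578.
Moduli of all roots: 7.1522, 0.8578.
All moduli strictly greater than 1? No.
Verdict: Not stationary.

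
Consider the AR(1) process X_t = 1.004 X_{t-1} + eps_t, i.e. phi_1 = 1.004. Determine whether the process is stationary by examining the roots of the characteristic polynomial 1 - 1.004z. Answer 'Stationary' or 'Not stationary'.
\text{Not stationary}

The AR(p) characteristic polynomial is P(z) = 1 - 1.004z.
Stationarity requires all roots to lie outside the unit circle, i.e. |z| > 1 for every root.
This is linear in z: 1 + (-1.004) z = 0  =>  z = -1/(-1.004) = 0.996016,  |z| = 0.996016.
Moduli of all roots: 0.9960.
All moduli strictly greater than 1? No.
Verdict: Not stationary.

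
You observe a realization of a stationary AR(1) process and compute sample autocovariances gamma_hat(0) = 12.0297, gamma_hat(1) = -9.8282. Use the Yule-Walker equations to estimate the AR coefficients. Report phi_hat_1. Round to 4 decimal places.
\hat\phi_{1} = -0.8170

The Yule-Walker equations for an AR(p) process read, in matrix form,
  Gamma_p phi = r_p,   with   (Gamma_p)_{ij} = gamma(|i - j|),
                       (r_p)_i = gamma(i),   i,j = 1..p.
Substitute the sample gammas (Toeplitz matrix and right-hand side of size 1):
  Gamma_p = [[12.0297]]
  r_p     = [-9.8282]
With p = 1 this is the single equation gamma(0) phi_1 = gamma(1):
  phi_hat_1 = gamma(1) / gamma(0) = -9.8282 / 12.0297 = -0.8170.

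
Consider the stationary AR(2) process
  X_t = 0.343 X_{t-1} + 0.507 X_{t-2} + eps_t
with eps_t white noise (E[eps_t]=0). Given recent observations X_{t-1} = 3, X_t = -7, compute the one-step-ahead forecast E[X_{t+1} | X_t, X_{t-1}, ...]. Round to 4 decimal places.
E[X_{t+1} \mid \mathcal F_t] = -0.8800

For an AR(p) model X_t = c + sum_i phi_i X_{t-i} + eps_t, the
one-step-ahead conditional mean is
  E[X_{t+1} | X_t, ...] = c + sum_i phi_i X_{t+1-i}.
Substitute known values:
  E[X_{t+1} | ...] = (0.343) * (-7) + (0.507) * (3)
                   = -0.8800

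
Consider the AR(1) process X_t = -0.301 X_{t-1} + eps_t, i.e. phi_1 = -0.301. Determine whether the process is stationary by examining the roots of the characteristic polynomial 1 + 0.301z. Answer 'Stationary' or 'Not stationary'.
\text{Stationary}

The AR(p) characteristic polynomial is P(z) = 1 + 0.301z.
Stationarity requires all roots to lie outside the unit circle, i.e. |z| > 1 for every root.
This is linear in z: 1 + (0.301) z = 0  =>  z = -1/(0.301) = -3.322259,  |z| = 3.322259.
Moduli of all roots: 3.3223.
All moduli strictly greater than 1? Yes.
Verdict: Stationary.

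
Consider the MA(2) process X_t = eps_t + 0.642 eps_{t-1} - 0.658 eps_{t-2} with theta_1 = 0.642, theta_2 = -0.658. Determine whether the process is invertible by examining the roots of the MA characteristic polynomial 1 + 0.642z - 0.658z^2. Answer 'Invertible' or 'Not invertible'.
\text{Not invertible}

The MA(q) characteristic polynomial is P(z) = 1 + 0.642z - 0.658z^2.
Invertibility requires all roots to lie outside the unit circle, i.e. |z| > 1 for every root.
Set 1 + (0.642) z + (-0.658) z^2 = 0, i.e. a z^2 + b z + c = 0 with a = -0.658, b = 0.642, c = 1.
Discriminant D = b^2 - 4ac = (0.642)^2 - 4*(-0.658)*1 = 0.412164 - (-2.632) = 3.044164.
D >= 0, so the roots are real: z = (-b +/- sqrt(D)) / (2a) = (-0.642 +/- 1.744753) / (-1.316).
  z_1 = (-0.642 + 1.744753) / (-1.316) = -0.838,   |z_1| = 0.838.
  z_2 = (-0.642 - 1.744753) / (-1.316) = 1.8136,   |z_2| = 1.8136.
Moduli of all roots: 0.8380, 1.8136.
All moduli strictly greater than 1? No.
Verdict: Not invertible.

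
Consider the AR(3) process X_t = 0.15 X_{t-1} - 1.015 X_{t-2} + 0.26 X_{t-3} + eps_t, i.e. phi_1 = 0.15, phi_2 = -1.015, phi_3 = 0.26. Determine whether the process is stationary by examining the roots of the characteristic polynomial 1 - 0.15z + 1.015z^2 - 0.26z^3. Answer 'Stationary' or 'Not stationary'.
\text{Not stationary}

The AR(p) characteristic polynomial is P(z) = 1 - 0.15z + 1.015z^2 - 0.26z^3.
Stationarity requires all roots to lie outside the unit circle, i.e. |z| > 1 for every root.
Degree 3: look for a simple real root z0 first, then factor out (1 - z/z0) and solve the remaining quadratic.
Testing z0 = 4: P(4) = 1 + (-0.15)(4) + (1.015)(4)^2 + (-0.26)(4)^3
  = 1 + (-0.6) + (16.24) + (-16.64) = 0.  So z_0 = 4 is a root, |z_0| = 4.
Divide out the factor (1 - 0.25 z) = (1 - z/z0) (since 1/z0 = 0.25):
  P(z) = (1 - 0.25 z)(1 + (0.1) z + (1.04) z^2)
  [check: z-coef 0.1 - (0.25) = -0.15; z^2-coef 1.04 - (0.25)(0.1) = 1.015; z^3-coef -(0.25)(1.04) = -0.26.]
Remaining roots from the quadratic factor 1 + (0.1) z + (1.04) z^2:
  Set 1 + (0.1) z + (1.04) z^2 = 0, i.e. a z^2 + b z + c = 0 with a = 1.04, b = 0.1, c = 1.
  Discriminant D = b^2 - 4ac = (0.1)^2 - 4*(1.04)*1 = 0.01 - (4.16) = -4.15.
  D < 0, so the roots are the complex-conjugate pair z = (-b +/- i sqrt(-D)) / (2a) = -0.0481 +/- 0.9794i.
  For a conjugate pair |z|^2 = z * conj(z) = (product of roots) = c/a = 1/(1.04) = 0.961538, so |z| = sqrt(0.961538) = 0.9806 for both roots.
Moduli of all roots: 4.0000, 0.9806, 0.9806.
All moduli strictly greater than 1? No.
Verdict: Not stationary.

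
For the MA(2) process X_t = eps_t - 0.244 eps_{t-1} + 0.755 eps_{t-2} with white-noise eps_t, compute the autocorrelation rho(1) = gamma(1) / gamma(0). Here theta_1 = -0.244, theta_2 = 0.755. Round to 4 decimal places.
\rho(1) = -0.2628

For an MA(q) process with theta_0 = 1, the autocovariance is
  gamma(k) = sigma^2 * sum_{i=0..q-k} theta_i * theta_{i+k},
and rho(k) = gamma(k) / gamma(0). Sigma^2 cancels.
  numerator   = (1)*(-0.244) + (-0.244)*(0.755) = -0.42822.
  denominator = (1)^2 + (-0.244)^2 + (0.755)^2 = 1.629561.
  rho(1) = -0.42822 / 1.629561 = -0.2628.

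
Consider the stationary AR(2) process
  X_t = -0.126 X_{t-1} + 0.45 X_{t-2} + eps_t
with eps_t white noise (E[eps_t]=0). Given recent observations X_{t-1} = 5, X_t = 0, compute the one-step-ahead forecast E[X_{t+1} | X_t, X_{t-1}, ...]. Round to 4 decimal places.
E[X_{t+1} \mid \mathcal F_t] = 2.2500

For an AR(p) model X_t = c + sum_i phi_i X_{t-i} + eps_t, the
one-step-ahead conditional mean is
  E[X_{t+1} | X_t, ...] = c + sum_i phi_i X_{t+1-i}.
Substitute known values:
  E[X_{t+1} | ...] = (-0.126) * (0) + (0.45) * (5)
                   = 2.2500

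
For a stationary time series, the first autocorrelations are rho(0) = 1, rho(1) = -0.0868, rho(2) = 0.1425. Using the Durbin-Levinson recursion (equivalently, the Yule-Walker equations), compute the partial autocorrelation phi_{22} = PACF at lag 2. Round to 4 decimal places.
\phi_{22} = 0.1360

The PACF at lag k is phi_{kk}, the last component of the solution
to the Yule-Walker system G_k phi = r_k where
  (G_k)_{ij} = rho(|i - j|), (r_k)_i = rho(i), i,j = 1..k.
Equivalently, Durbin-Levinson gives phi_{kk} iteratively:
  phi_{11} = rho(1)
  phi_{kk} = [rho(k) - sum_{j=1..k-1} phi_{k-1,j} rho(k-j)]
            / [1 - sum_{j=1..k-1} phi_{k-1,j} rho(j)],
  phi_{k,j} = phi_{k-1,j} - phi_{kk} phi_{k-1,k-j},  j = 1..k-1.
Step k = 1:
  phi_11 = rho(1) = -0.0868.
Step k = 2:
  phi_22 = [rho(2) - phi_11 rho(1)] / [1 - phi_11 rho(1)] = [0.1425 - (-0.0868)(-0.0868)] / [1 - (-0.0868)(-0.0868)]
         = 0.13496576 / 0.99246576 = 0.136.
Therefore phi_{22} = 0.1360.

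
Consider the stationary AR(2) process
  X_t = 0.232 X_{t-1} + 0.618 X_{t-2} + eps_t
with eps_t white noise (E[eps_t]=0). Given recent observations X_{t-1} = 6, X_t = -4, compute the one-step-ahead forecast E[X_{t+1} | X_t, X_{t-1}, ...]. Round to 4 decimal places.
E[X_{t+1} \mid \mathcal F_t] = 2.7800

For an AR(p) model X_t = c + sum_i phi_i X_{t-i} + eps_t, the
one-step-ahead conditional mean is
  E[X_{t+1} | X_t, ...] = c + sum_i phi_i X_{t+1-i}.
Substitute known values:
  E[X_{t+1} | ...] = (0.232) * (-4) + (0.618) * (6)
                   = 2.7800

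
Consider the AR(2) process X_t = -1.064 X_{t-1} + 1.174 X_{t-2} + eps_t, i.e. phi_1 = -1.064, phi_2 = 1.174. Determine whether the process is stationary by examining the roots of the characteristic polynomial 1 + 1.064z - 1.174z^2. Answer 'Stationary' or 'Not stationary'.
\text{Not stationary}

The AR(p) characteristic polynomial is P(z) = 1 + 1.064z - 1.174z^2.
Stationarity requires all roots to lie outside the unit circle, i.e. |z| > 1 for every root.
Set 1 + (1.064) z + (-1.174) z^2 = 0, i.e. a z^2 + b z + c = 0 with a = -1.174, b = 1.064, c = 1.
Discriminant D = b^2 - 4ac = (1.064)^2 - 4*(-1.174)*1 = 1.132096 - (-4.696) = 5.828096.
D >= 0, so the roots are real: z = (-b +/- sqrt(D)) / (2a) = (-1.064 +/- 2.414145) / (-2.348).
  z_1 = (-1.064 + 2.414145) / (-2.348) = -0.575,   |z_1| = 0.575.
  z_2 = (-1.064 - 2.414145) / (-2.348) = 1.4813,   |z_2| = 1.4813.
Moduli of all roots: 0.5750, 1.4813.
All moduli strictly greater than 1? No.
Verdict: Not stationary.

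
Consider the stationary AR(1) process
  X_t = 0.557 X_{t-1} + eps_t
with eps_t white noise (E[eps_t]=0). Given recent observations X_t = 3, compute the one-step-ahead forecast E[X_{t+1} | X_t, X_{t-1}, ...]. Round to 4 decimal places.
E[X_{t+1} \mid \mathcal F_t] = 1.6710

For an AR(p) model X_t = c + sum_i phi_i X_{t-i} + eps_t, the
one-step-ahead conditional mean is
  E[X_{t+1} | X_t, ...] = c + sum_i phi_i X_{t+1-i}.
Substitute known values:
  E[X_{t+1} | ...] = (0.557) * (3)
                   = 1.6710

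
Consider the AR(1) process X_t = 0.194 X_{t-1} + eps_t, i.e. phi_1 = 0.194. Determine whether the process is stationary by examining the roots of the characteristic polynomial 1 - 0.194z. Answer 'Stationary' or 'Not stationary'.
\text{Stationary}

The AR(p) characteristic polynomial is P(z) = 1 - 0.194z.
Stationarity requires all roots to lie outside the unit circle, i.e. |z| > 1 for every root.
This is linear in z: 1 + (-0.194) z = 0  =>  z = -1/(-0.194) = 5.154639,  |z| = 5.154639.
Moduli of all roots: 5.1546.
All moduli strictly greater than 1? Yes.
Verdict: Stationary.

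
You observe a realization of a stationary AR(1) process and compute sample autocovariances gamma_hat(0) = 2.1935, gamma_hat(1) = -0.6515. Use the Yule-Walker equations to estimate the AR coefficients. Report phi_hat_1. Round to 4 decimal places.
\hat\phi_{1} = -0.2970

The Yule-Walker equations for an AR(p) process read, in matrix form,
  Gamma_p phi = r_p,   with   (Gamma_p)_{ij} = gamma(|i - j|),
                       (r_p)_i = gamma(i),   i,j = 1..p.
Substitute the sample gammas (Toeplitz matrix and right-hand side of size 1):
  Gamma_p = [[2.1935]]
  r_p     = [-0.6515]
With p = 1 this is the single equation gamma(0) phi_1 = gamma(1):
  phi_hat_1 = gamma(1) / gamma(0) = -0.6515 / 2.1935 = -0.2970.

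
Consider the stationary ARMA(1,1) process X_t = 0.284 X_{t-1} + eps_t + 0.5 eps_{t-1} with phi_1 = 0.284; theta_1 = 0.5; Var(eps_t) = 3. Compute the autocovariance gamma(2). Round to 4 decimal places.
\gamma(2) = 0.8297

Multiply the model equation by X_{t-k} and take expectations. With theta_0 = psi_0 = 1 and psi_j the MA(infinity) weights, this gives
  gamma(k) - sum_i phi_i gamma(k-i) = c_k,
  c_k = sigma^2 * sum_{j=k..q} theta_j psi_{j-k}   (c_k = 0 for k > q),
using gamma(-m) = gamma(m).
psi-weights needed (psi_j = theta_j + sum_i phi_i psi_{j-i}):
  psi_1 = theta_1 + phi_1 = 0.5 + (0.284) = 0.784
Right-hand sides:
  c_0 = sigma^2 (1 + theta_1 psi_1) = 3 * (1 + (0.5)(0.784)) = 3 * 1.392 = 4.176
  c_1 = sigma^2 theta_1 = 3 * (0.5) = 1.5
  c_2 = 0
Equations for k = 0 and k = 1 (AR order 1):
  gamma(0) = phi_1 gamma(1) + c_0
  gamma(1) = phi_1 gamma(0) + c_1
Substituting the second into the first: gamma(0) (1 - phi_1^2) = c_0 + phi_1 c_1, so
  gamma(0) = (c_0 + phi_1 c_1) / (1 - phi_1^2) = (4.176 + (0.284)(1.5)) / (1 - (0.284)^2) = 4.602 / 0.919344 = 5.005743.
  gamma(1) = phi_1 gamma(0) + c_1 = (0.284)(5.005743) + (1.5) = 2.921631.
For k = 2 (> q): gamma(2) = phi_1 gamma(1) = (0.284)(2.921631) = 0.829743.
Therefore gamma(2) = 0.8297 (to 4 decimal places).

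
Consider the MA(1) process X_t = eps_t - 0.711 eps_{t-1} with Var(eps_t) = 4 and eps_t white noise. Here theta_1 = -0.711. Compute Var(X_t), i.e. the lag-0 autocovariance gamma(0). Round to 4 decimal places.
\gamma(0) = 6.0221

For an MA(q) process X_t = eps_t + sum_i theta_i eps_{t-i} with
Var(eps_t) = sigma^2, the variance is
  gamma(0) = sigma^2 * (1 + sum_i theta_i^2).
  sum_i theta_i^2 = (-0.711)^2 = 0.505521.
  gamma(0) = 4 * (1 + 0.505521) = 4 * 1.505521 = 6.022084, which rounds to 6.0221.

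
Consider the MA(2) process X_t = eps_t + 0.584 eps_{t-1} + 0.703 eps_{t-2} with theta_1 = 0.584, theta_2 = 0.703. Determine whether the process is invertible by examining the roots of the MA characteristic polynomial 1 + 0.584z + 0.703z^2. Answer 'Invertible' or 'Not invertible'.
\text{Invertible}

The MA(q) characteristic polynomial is P(z) = 1 + 0.584z + 0.703z^2.
Invertibility requires all roots to lie outside the unit circle, i.e. |z| > 1 for every root.
Set 1 + (0.584) z + (0.703) z^2 = 0, i.e. a z^2 + b z + c = 0 with a = 0.703, b = 0.584, c = 1.
Discriminant D = b^2 - 4ac = (0.584)^2 - 4*(0.703)*1 = 0.341056 - (2.812) = -2.470944.
D < 0, so the roots are the complex-conjugate pair z = (-b +/- i sqrt(-D)) / (2a) = -0.4154 +/- 1.118i.
For a conjugate pair |z|^2 = z * conj(z) = (product of roots) = c/a = 1/(0.703) = 1.422475, so |z| = sqrt(1.422475) = 1.1927 for both roots.
Moduli of all roots: 1.1927, 1.1927.
All moduli strictly greater than 1? Yes.
Verdict: Invertible.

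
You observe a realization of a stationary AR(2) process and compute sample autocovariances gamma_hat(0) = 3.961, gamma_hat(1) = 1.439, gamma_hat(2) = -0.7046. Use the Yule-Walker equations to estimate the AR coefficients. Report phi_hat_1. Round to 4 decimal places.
\hat\phi_{1} = 0.4930

The Yule-Walker equations for an AR(p) process read, in matrix form,
  Gamma_p phi = r_p,   with   (Gamma_p)_{ij} = gamma(|i - j|),
                       (r_p)_i = gamma(i),   i,j = 1..p.
Substitute the sample gammas (Toeplitz matrix and right-hand side of size 2):
  Gamma_p = [[3.961, 1.439], [1.439, 3.961]]
  r_p     = [1.439, -0.7046]
Written out:
  3.961 phi_1 + 1.439 phi_2 = 1.439
  1.439 phi_1 + 3.961 phi_2 = -0.7046
Solve by Cramer's rule:
  det = gamma(0)^2 - gamma(1)^2 = (3.961)^2 - (1.439)^2 = 15.689521 - 2.070721 = 13.6188
  phi_hat_1 = [gamma(1) gamma(0) - gamma(1) gamma(2)] / det = [(1.439)(3.961) - (1.439)(-0.7046)] / 13.6188 = 6.7137984 / 13.6188 = 0.493
  phi_hat_2 = [gamma(0) gamma(2) - gamma(1)^2] / det = [(3.961)(-0.7046) - (1.439)^2] / 13.6188 = -4.8616416 / 13.6188 = -0.357
So phi_hat = [0.4930, -0.3570].
Therefore phi_hat_1 = 0.4930.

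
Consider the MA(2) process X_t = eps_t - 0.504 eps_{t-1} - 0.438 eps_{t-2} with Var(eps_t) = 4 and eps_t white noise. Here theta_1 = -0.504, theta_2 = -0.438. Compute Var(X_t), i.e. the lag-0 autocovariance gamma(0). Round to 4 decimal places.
\gamma(0) = 5.7834

For an MA(q) process X_t = eps_t + sum_i theta_i eps_{t-i} with
Var(eps_t) = sigma^2, the variance is
  gamma(0) = sigma^2 * (1 + sum_i theta_i^2).
  sum_i theta_i^2 = (-0.504)^2 + (-0.438)^2 = 0.254016 + 0.191844 = 0.44586.
  gamma(0) = 4 * (1 + 0.44586) = 4 * 1.44586 = 5.78344, which rounds to 5.7834.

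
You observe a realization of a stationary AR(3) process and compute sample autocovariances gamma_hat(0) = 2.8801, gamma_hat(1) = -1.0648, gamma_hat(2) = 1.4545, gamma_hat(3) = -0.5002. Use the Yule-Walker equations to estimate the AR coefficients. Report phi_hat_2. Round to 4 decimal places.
\hat\phi_{2} = 0.4540

The Yule-Walker equations for an AR(p) process read, in matrix form,
  Gamma_p phi = r_p,   with   (Gamma_p)_{ij} = gamma(|i - j|),
                       (r_p)_i = gamma(i),   i,j = 1..p.
Substitute the sample gammas (Toeplitz matrix and right-hand side of size 3):
  Gamma_p = [[2.8801, -1.0648, 1.4545], [-1.0648, 2.8801, -1.0648], [1.4545, -1.0648, 2.8801]]
  r_p     = [-1.0648, 1.4545, -0.5002]
Written out (R1..R3):
  (R1) 2.8801 phi_1 - 1.0648 phi_2 + 1.4545 phi_3 = -1.0648
  (R2) -1.0648 phi_1 + 2.8801 phi_2 - 1.0648 phi_3 = 1.4545
  (R3) 1.4545 phi_1 - 1.0648 phi_2 + 2.8801 phi_3 = -0.5002
Gaussian elimination:
  R2 <- R2 - (-1.0648/2.8801) R1 = R2 - (-0.369709) R1:  2.486433 phi_2 - 0.527058 phi_3 = 1.060833
  R3 <- R3 - (1.4545/2.8801) R1 = R3 - (0.505017) R1:  -0.527058 phi_2 + 2.145553 phi_3 = 0.037542
  R3 <- R3 - (-0.527058/2.486433) R2 = R3 - (-0.211973) R2:  2.03383 phi_3 = 0.262411
Back-substitution:
  phi_hat_3 = 0.262411 / 2.03383 = 0.129023
  phi_hat_2 = (1.060833 - (-0.527058)(0.129023)) / 2.486433 = 0.453998
  phi_hat_1 = (-1.0648 - (-1.0648)(0.453998) - (1.4545)(0.129023)) / 2.8801 = -0.267021
So phi_hat = [-0.2670, 0.4540, 0.1290].
Therefore phi_hat_2 = 0.4540.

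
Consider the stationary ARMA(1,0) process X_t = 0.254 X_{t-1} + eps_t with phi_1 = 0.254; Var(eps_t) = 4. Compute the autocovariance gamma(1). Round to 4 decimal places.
\gamma(1) = 1.0861

Multiply the model equation by X_{t-k} and take expectations. With theta_0 = psi_0 = 1 and psi_j the MA(infinity) weights, this gives
  gamma(k) - sum_i phi_i gamma(k-i) = c_k,
  c_k = sigma^2 * sum_{j=k..q} theta_j psi_{j-k}   (c_k = 0 for k > q),
using gamma(-m) = gamma(m).
Pure AR (q = 0): c_0 = sigma^2 = 4, c_k = 0 for k >= 1.
Equations for k = 0 and k = 1 (AR order 1):
  gamma(0) = phi_1 gamma(1) + c_0
  gamma(1) = phi_1 gamma(0) + c_1
Substituting the second into the first: gamma(0) (1 - phi_1^2) = c_0 + phi_1 c_1, so
  gamma(0) = c_0 / (1 - phi_1^2) = 4 / (1 - (0.254)^2) = 4 / 0.935484 = 4.275861.
  gamma(1) = phi_1 gamma(0) = (0.254)(4.275861) = 1.086069.
Therefore gamma(1) = 1.0861 (to 4 decimal places).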